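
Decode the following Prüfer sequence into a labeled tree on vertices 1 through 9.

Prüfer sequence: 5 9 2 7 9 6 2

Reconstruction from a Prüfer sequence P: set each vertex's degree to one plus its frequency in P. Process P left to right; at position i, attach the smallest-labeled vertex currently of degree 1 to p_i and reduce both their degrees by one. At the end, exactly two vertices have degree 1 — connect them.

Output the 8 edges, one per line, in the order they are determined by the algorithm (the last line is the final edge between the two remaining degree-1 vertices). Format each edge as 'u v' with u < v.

Initial degrees: {1:1, 2:3, 3:1, 4:1, 5:2, 6:2, 7:2, 8:1, 9:3}
Step 1: smallest deg-1 vertex = 1, p_1 = 5. Add edge {1,5}. Now deg[1]=0, deg[5]=1.
Step 2: smallest deg-1 vertex = 3, p_2 = 9. Add edge {3,9}. Now deg[3]=0, deg[9]=2.
Step 3: smallest deg-1 vertex = 4, p_3 = 2. Add edge {2,4}. Now deg[4]=0, deg[2]=2.
Step 4: smallest deg-1 vertex = 5, p_4 = 7. Add edge {5,7}. Now deg[5]=0, deg[7]=1.
Step 5: smallest deg-1 vertex = 7, p_5 = 9. Add edge {7,9}. Now deg[7]=0, deg[9]=1.
Step 6: smallest deg-1 vertex = 8, p_6 = 6. Add edge {6,8}. Now deg[8]=0, deg[6]=1.
Step 7: smallest deg-1 vertex = 6, p_7 = 2. Add edge {2,6}. Now deg[6]=0, deg[2]=1.
Final: two remaining deg-1 vertices are 2, 9. Add edge {2,9}.

Answer: 1 5
3 9
2 4
5 7
7 9
6 8
2 6
2 9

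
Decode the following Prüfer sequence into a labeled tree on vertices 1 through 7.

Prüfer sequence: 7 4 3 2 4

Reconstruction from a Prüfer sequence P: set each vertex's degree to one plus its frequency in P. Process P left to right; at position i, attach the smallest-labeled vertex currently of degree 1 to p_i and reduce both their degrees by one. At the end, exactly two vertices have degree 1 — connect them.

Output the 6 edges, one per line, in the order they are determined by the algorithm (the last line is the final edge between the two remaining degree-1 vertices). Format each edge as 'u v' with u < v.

Answer: 1 7
4 5
3 6
2 3
2 4
4 7

Derivation:
Initial degrees: {1:1, 2:2, 3:2, 4:3, 5:1, 6:1, 7:2}
Step 1: smallest deg-1 vertex = 1, p_1 = 7. Add edge {1,7}. Now deg[1]=0, deg[7]=1.
Step 2: smallest deg-1 vertex = 5, p_2 = 4. Add edge {4,5}. Now deg[5]=0, deg[4]=2.
Step 3: smallest deg-1 vertex = 6, p_3 = 3. Add edge {3,6}. Now deg[6]=0, deg[3]=1.
Step 4: smallest deg-1 vertex = 3, p_4 = 2. Add edge {2,3}. Now deg[3]=0, deg[2]=1.
Step 5: smallest deg-1 vertex = 2, p_5 = 4. Add edge {2,4}. Now deg[2]=0, deg[4]=1.
Final: two remaining deg-1 vertices are 4, 7. Add edge {4,7}.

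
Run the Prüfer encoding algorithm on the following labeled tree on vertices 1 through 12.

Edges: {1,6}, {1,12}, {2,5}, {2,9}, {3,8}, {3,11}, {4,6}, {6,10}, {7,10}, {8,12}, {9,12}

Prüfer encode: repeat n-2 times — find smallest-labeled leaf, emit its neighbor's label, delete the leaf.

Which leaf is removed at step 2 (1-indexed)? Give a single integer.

Answer: 5

Derivation:
Step 1: current leaves = {4,5,7,11}. Remove leaf 4 (neighbor: 6).
Step 2: current leaves = {5,7,11}. Remove leaf 5 (neighbor: 2).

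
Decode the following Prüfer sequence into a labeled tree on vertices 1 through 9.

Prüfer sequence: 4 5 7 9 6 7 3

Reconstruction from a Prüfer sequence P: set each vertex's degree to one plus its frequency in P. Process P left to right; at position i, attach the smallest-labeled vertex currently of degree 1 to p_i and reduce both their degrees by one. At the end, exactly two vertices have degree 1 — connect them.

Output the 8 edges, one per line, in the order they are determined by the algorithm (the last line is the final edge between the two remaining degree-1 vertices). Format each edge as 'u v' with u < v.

Answer: 1 4
2 5
4 7
5 9
6 8
6 7
3 7
3 9

Derivation:
Initial degrees: {1:1, 2:1, 3:2, 4:2, 5:2, 6:2, 7:3, 8:1, 9:2}
Step 1: smallest deg-1 vertex = 1, p_1 = 4. Add edge {1,4}. Now deg[1]=0, deg[4]=1.
Step 2: smallest deg-1 vertex = 2, p_2 = 5. Add edge {2,5}. Now deg[2]=0, deg[5]=1.
Step 3: smallest deg-1 vertex = 4, p_3 = 7. Add edge {4,7}. Now deg[4]=0, deg[7]=2.
Step 4: smallest deg-1 vertex = 5, p_4 = 9. Add edge {5,9}. Now deg[5]=0, deg[9]=1.
Step 5: smallest deg-1 vertex = 8, p_5 = 6. Add edge {6,8}. Now deg[8]=0, deg[6]=1.
Step 6: smallest deg-1 vertex = 6, p_6 = 7. Add edge {6,7}. Now deg[6]=0, deg[7]=1.
Step 7: smallest deg-1 vertex = 7, p_7 = 3. Add edge {3,7}. Now deg[7]=0, deg[3]=1.
Final: two remaining deg-1 vertices are 3, 9. Add edge {3,9}.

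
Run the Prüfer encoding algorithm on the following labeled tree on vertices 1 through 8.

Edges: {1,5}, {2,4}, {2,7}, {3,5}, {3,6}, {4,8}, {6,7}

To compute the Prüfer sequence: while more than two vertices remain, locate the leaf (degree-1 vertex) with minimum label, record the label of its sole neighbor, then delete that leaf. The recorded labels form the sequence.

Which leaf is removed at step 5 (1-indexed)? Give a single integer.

Answer: 7

Derivation:
Step 1: current leaves = {1,8}. Remove leaf 1 (neighbor: 5).
Step 2: current leaves = {5,8}. Remove leaf 5 (neighbor: 3).
Step 3: current leaves = {3,8}. Remove leaf 3 (neighbor: 6).
Step 4: current leaves = {6,8}. Remove leaf 6 (neighbor: 7).
Step 5: current leaves = {7,8}. Remove leaf 7 (neighbor: 2).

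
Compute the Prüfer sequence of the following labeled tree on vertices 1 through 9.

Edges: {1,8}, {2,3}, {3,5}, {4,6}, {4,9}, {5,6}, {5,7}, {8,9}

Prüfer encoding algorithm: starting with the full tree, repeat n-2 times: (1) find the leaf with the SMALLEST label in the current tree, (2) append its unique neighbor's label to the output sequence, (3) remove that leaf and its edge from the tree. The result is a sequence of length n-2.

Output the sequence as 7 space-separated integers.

Answer: 8 3 5 5 6 4 9

Derivation:
Step 1: leaves = {1,2,7}. Remove smallest leaf 1, emit neighbor 8.
Step 2: leaves = {2,7,8}. Remove smallest leaf 2, emit neighbor 3.
Step 3: leaves = {3,7,8}. Remove smallest leaf 3, emit neighbor 5.
Step 4: leaves = {7,8}. Remove smallest leaf 7, emit neighbor 5.
Step 5: leaves = {5,8}. Remove smallest leaf 5, emit neighbor 6.
Step 6: leaves = {6,8}. Remove smallest leaf 6, emit neighbor 4.
Step 7: leaves = {4,8}. Remove smallest leaf 4, emit neighbor 9.
Done: 2 vertices remain (8, 9). Sequence = [8 3 5 5 6 4 9]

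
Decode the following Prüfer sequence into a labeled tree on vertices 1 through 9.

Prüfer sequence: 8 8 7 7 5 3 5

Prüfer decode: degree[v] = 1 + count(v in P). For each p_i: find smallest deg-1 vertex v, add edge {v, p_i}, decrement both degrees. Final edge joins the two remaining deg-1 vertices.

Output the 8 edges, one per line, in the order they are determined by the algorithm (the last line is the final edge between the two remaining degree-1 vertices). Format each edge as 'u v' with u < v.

Initial degrees: {1:1, 2:1, 3:2, 4:1, 5:3, 6:1, 7:3, 8:3, 9:1}
Step 1: smallest deg-1 vertex = 1, p_1 = 8. Add edge {1,8}. Now deg[1]=0, deg[8]=2.
Step 2: smallest deg-1 vertex = 2, p_2 = 8. Add edge {2,8}. Now deg[2]=0, deg[8]=1.
Step 3: smallest deg-1 vertex = 4, p_3 = 7. Add edge {4,7}. Now deg[4]=0, deg[7]=2.
Step 4: smallest deg-1 vertex = 6, p_4 = 7. Add edge {6,7}. Now deg[6]=0, deg[7]=1.
Step 5: smallest deg-1 vertex = 7, p_5 = 5. Add edge {5,7}. Now deg[7]=0, deg[5]=2.
Step 6: smallest deg-1 vertex = 8, p_6 = 3. Add edge {3,8}. Now deg[8]=0, deg[3]=1.
Step 7: smallest deg-1 vertex = 3, p_7 = 5. Add edge {3,5}. Now deg[3]=0, deg[5]=1.
Final: two remaining deg-1 vertices are 5, 9. Add edge {5,9}.

Answer: 1 8
2 8
4 7
6 7
5 7
3 8
3 5
5 9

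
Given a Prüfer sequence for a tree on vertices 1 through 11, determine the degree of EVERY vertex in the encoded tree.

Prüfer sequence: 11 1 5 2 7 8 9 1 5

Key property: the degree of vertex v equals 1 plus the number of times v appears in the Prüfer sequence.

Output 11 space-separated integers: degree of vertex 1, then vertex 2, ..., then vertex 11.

p_1 = 11: count[11] becomes 1
p_2 = 1: count[1] becomes 1
p_3 = 5: count[5] becomes 1
p_4 = 2: count[2] becomes 1
p_5 = 7: count[7] becomes 1
p_6 = 8: count[8] becomes 1
p_7 = 9: count[9] becomes 1
p_8 = 1: count[1] becomes 2
p_9 = 5: count[5] becomes 2
Degrees (1 + count): deg[1]=1+2=3, deg[2]=1+1=2, deg[3]=1+0=1, deg[4]=1+0=1, deg[5]=1+2=3, deg[6]=1+0=1, deg[7]=1+1=2, deg[8]=1+1=2, deg[9]=1+1=2, deg[10]=1+0=1, deg[11]=1+1=2

Answer: 3 2 1 1 3 1 2 2 2 1 2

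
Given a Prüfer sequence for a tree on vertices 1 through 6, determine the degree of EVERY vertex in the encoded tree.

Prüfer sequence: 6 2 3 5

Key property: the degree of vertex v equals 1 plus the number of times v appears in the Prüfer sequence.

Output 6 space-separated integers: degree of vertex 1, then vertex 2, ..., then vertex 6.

p_1 = 6: count[6] becomes 1
p_2 = 2: count[2] becomes 1
p_3 = 3: count[3] becomes 1
p_4 = 5: count[5] becomes 1
Degrees (1 + count): deg[1]=1+0=1, deg[2]=1+1=2, deg[3]=1+1=2, deg[4]=1+0=1, deg[5]=1+1=2, deg[6]=1+1=2

Answer: 1 2 2 1 2 2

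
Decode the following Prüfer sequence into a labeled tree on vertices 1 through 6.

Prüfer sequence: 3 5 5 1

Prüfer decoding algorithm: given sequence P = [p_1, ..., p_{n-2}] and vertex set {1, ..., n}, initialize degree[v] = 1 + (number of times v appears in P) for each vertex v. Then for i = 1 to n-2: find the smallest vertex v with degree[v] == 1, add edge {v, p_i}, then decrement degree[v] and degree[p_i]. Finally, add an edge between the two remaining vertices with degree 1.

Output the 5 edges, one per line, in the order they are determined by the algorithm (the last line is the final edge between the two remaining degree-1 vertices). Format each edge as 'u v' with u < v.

Answer: 2 3
3 5
4 5
1 5
1 6

Derivation:
Initial degrees: {1:2, 2:1, 3:2, 4:1, 5:3, 6:1}
Step 1: smallest deg-1 vertex = 2, p_1 = 3. Add edge {2,3}. Now deg[2]=0, deg[3]=1.
Step 2: smallest deg-1 vertex = 3, p_2 = 5. Add edge {3,5}. Now deg[3]=0, deg[5]=2.
Step 3: smallest deg-1 vertex = 4, p_3 = 5. Add edge {4,5}. Now deg[4]=0, deg[5]=1.
Step 4: smallest deg-1 vertex = 5, p_4 = 1. Add edge {1,5}. Now deg[5]=0, deg[1]=1.
Final: two remaining deg-1 vertices are 1, 6. Add edge {1,6}.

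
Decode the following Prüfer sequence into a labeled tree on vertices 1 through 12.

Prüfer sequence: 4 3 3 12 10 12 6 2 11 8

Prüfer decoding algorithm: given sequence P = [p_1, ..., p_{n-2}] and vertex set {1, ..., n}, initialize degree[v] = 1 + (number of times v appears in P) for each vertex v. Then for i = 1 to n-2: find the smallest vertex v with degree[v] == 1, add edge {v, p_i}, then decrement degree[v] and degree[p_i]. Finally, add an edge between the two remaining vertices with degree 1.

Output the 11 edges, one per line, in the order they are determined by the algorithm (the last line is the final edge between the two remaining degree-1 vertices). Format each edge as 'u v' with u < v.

Answer: 1 4
3 4
3 5
3 12
7 10
9 12
6 10
2 6
2 11
8 11
8 12

Derivation:
Initial degrees: {1:1, 2:2, 3:3, 4:2, 5:1, 6:2, 7:1, 8:2, 9:1, 10:2, 11:2, 12:3}
Step 1: smallest deg-1 vertex = 1, p_1 = 4. Add edge {1,4}. Now deg[1]=0, deg[4]=1.
Step 2: smallest deg-1 vertex = 4, p_2 = 3. Add edge {3,4}. Now deg[4]=0, deg[3]=2.
Step 3: smallest deg-1 vertex = 5, p_3 = 3. Add edge {3,5}. Now deg[5]=0, deg[3]=1.
Step 4: smallest deg-1 vertex = 3, p_4 = 12. Add edge {3,12}. Now deg[3]=0, deg[12]=2.
Step 5: smallest deg-1 vertex = 7, p_5 = 10. Add edge {7,10}. Now deg[7]=0, deg[10]=1.
Step 6: smallest deg-1 vertex = 9, p_6 = 12. Add edge {9,12}. Now deg[9]=0, deg[12]=1.
Step 7: smallest deg-1 vertex = 10, p_7 = 6. Add edge {6,10}. Now deg[10]=0, deg[6]=1.
Step 8: smallest deg-1 vertex = 6, p_8 = 2. Add edge {2,6}. Now deg[6]=0, deg[2]=1.
Step 9: smallest deg-1 vertex = 2, p_9 = 11. Add edge {2,11}. Now deg[2]=0, deg[11]=1.
Step 10: smallest deg-1 vertex = 11, p_10 = 8. Add edge {8,11}. Now deg[11]=0, deg[8]=1.
Final: two remaining deg-1 vertices are 8, 12. Add edge {8,12}.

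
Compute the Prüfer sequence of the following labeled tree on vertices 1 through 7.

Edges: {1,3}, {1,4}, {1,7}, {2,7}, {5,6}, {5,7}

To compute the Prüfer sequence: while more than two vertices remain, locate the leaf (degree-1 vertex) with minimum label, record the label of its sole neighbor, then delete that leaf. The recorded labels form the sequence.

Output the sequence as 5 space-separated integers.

Step 1: leaves = {2,3,4,6}. Remove smallest leaf 2, emit neighbor 7.
Step 2: leaves = {3,4,6}. Remove smallest leaf 3, emit neighbor 1.
Step 3: leaves = {4,6}. Remove smallest leaf 4, emit neighbor 1.
Step 4: leaves = {1,6}. Remove smallest leaf 1, emit neighbor 7.
Step 5: leaves = {6,7}. Remove smallest leaf 6, emit neighbor 5.
Done: 2 vertices remain (5, 7). Sequence = [7 1 1 7 5]

Answer: 7 1 1 7 5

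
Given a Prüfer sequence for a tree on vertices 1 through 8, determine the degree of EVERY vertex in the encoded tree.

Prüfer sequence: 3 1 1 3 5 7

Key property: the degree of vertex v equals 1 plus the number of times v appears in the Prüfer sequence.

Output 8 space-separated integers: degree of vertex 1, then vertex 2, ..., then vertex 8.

Answer: 3 1 3 1 2 1 2 1

Derivation:
p_1 = 3: count[3] becomes 1
p_2 = 1: count[1] becomes 1
p_3 = 1: count[1] becomes 2
p_4 = 3: count[3] becomes 2
p_5 = 5: count[5] becomes 1
p_6 = 7: count[7] becomes 1
Degrees (1 + count): deg[1]=1+2=3, deg[2]=1+0=1, deg[3]=1+2=3, deg[4]=1+0=1, deg[5]=1+1=2, deg[6]=1+0=1, deg[7]=1+1=2, deg[8]=1+0=1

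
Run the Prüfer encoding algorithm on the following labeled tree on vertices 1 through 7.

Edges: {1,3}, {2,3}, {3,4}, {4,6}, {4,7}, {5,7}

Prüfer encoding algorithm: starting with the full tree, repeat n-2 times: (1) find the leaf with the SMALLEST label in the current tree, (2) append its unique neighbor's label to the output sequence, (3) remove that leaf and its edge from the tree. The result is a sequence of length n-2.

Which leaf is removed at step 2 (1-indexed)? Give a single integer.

Answer: 2

Derivation:
Step 1: current leaves = {1,2,5,6}. Remove leaf 1 (neighbor: 3).
Step 2: current leaves = {2,5,6}. Remove leaf 2 (neighbor: 3).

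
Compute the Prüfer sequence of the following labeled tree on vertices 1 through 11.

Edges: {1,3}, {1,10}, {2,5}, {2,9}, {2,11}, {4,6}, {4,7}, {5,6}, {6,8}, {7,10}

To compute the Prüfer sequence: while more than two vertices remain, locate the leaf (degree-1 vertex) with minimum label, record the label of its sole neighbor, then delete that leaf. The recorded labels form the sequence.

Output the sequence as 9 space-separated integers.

Answer: 1 10 6 2 7 4 6 5 2

Derivation:
Step 1: leaves = {3,8,9,11}. Remove smallest leaf 3, emit neighbor 1.
Step 2: leaves = {1,8,9,11}. Remove smallest leaf 1, emit neighbor 10.
Step 3: leaves = {8,9,10,11}. Remove smallest leaf 8, emit neighbor 6.
Step 4: leaves = {9,10,11}. Remove smallest leaf 9, emit neighbor 2.
Step 5: leaves = {10,11}. Remove smallest leaf 10, emit neighbor 7.
Step 6: leaves = {7,11}. Remove smallest leaf 7, emit neighbor 4.
Step 7: leaves = {4,11}. Remove smallest leaf 4, emit neighbor 6.
Step 8: leaves = {6,11}. Remove smallest leaf 6, emit neighbor 5.
Step 9: leaves = {5,11}. Remove smallest leaf 5, emit neighbor 2.
Done: 2 vertices remain (2, 11). Sequence = [1 10 6 2 7 4 6 5 2]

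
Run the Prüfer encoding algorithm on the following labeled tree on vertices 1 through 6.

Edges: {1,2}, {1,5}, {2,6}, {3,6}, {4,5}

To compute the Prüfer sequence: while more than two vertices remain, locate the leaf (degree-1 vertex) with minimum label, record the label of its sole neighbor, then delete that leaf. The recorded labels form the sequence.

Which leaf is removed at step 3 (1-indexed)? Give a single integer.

Step 1: current leaves = {3,4}. Remove leaf 3 (neighbor: 6).
Step 2: current leaves = {4,6}. Remove leaf 4 (neighbor: 5).
Step 3: current leaves = {5,6}. Remove leaf 5 (neighbor: 1).

Answer: 5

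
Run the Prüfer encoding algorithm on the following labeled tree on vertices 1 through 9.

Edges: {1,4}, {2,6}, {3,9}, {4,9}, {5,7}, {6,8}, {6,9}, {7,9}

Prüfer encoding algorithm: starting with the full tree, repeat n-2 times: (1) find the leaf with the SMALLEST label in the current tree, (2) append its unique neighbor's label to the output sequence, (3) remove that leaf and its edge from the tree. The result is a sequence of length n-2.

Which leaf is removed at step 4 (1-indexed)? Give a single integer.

Step 1: current leaves = {1,2,3,5,8}. Remove leaf 1 (neighbor: 4).
Step 2: current leaves = {2,3,4,5,8}. Remove leaf 2 (neighbor: 6).
Step 3: current leaves = {3,4,5,8}. Remove leaf 3 (neighbor: 9).
Step 4: current leaves = {4,5,8}. Remove leaf 4 (neighbor: 9).

Answer: 4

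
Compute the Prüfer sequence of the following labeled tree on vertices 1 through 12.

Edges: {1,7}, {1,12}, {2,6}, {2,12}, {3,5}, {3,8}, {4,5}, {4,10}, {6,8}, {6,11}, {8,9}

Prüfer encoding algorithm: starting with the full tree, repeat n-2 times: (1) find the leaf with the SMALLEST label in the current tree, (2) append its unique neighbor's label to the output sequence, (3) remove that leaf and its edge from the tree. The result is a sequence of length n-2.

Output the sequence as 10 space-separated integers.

Answer: 1 12 8 4 5 3 8 6 6 2

Derivation:
Step 1: leaves = {7,9,10,11}. Remove smallest leaf 7, emit neighbor 1.
Step 2: leaves = {1,9,10,11}. Remove smallest leaf 1, emit neighbor 12.
Step 3: leaves = {9,10,11,12}. Remove smallest leaf 9, emit neighbor 8.
Step 4: leaves = {10,11,12}. Remove smallest leaf 10, emit neighbor 4.
Step 5: leaves = {4,11,12}. Remove smallest leaf 4, emit neighbor 5.
Step 6: leaves = {5,11,12}. Remove smallest leaf 5, emit neighbor 3.
Step 7: leaves = {3,11,12}. Remove smallest leaf 3, emit neighbor 8.
Step 8: leaves = {8,11,12}. Remove smallest leaf 8, emit neighbor 6.
Step 9: leaves = {11,12}. Remove smallest leaf 11, emit neighbor 6.
Step 10: leaves = {6,12}. Remove smallest leaf 6, emit neighbor 2.
Done: 2 vertices remain (2, 12). Sequence = [1 12 8 4 5 3 8 6 6 2]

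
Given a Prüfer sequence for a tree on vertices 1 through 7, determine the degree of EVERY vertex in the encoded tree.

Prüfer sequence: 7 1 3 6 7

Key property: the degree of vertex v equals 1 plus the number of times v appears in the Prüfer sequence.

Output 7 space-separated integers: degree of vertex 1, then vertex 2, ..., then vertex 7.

Answer: 2 1 2 1 1 2 3

Derivation:
p_1 = 7: count[7] becomes 1
p_2 = 1: count[1] becomes 1
p_3 = 3: count[3] becomes 1
p_4 = 6: count[6] becomes 1
p_5 = 7: count[7] becomes 2
Degrees (1 + count): deg[1]=1+1=2, deg[2]=1+0=1, deg[3]=1+1=2, deg[4]=1+0=1, deg[5]=1+0=1, deg[6]=1+1=2, deg[7]=1+2=3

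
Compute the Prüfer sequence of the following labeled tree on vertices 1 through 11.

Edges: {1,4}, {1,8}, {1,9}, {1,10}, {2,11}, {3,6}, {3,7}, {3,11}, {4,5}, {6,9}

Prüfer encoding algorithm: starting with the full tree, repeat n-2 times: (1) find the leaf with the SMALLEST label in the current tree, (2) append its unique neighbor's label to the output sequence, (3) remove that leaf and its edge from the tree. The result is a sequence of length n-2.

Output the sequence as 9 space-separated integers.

Step 1: leaves = {2,5,7,8,10}. Remove smallest leaf 2, emit neighbor 11.
Step 2: leaves = {5,7,8,10,11}. Remove smallest leaf 5, emit neighbor 4.
Step 3: leaves = {4,7,8,10,11}. Remove smallest leaf 4, emit neighbor 1.
Step 4: leaves = {7,8,10,11}. Remove smallest leaf 7, emit neighbor 3.
Step 5: leaves = {8,10,11}. Remove smallest leaf 8, emit neighbor 1.
Step 6: leaves = {10,11}. Remove smallest leaf 10, emit neighbor 1.
Step 7: leaves = {1,11}. Remove smallest leaf 1, emit neighbor 9.
Step 8: leaves = {9,11}. Remove smallest leaf 9, emit neighbor 6.
Step 9: leaves = {6,11}. Remove smallest leaf 6, emit neighbor 3.
Done: 2 vertices remain (3, 11). Sequence = [11 4 1 3 1 1 9 6 3]

Answer: 11 4 1 3 1 1 9 6 3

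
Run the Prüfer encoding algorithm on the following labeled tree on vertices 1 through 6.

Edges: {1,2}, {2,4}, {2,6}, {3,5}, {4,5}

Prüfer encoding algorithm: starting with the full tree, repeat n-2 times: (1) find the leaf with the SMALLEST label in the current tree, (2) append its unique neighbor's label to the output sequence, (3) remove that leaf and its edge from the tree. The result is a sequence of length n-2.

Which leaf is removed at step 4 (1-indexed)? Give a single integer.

Answer: 4

Derivation:
Step 1: current leaves = {1,3,6}. Remove leaf 1 (neighbor: 2).
Step 2: current leaves = {3,6}. Remove leaf 3 (neighbor: 5).
Step 3: current leaves = {5,6}. Remove leaf 5 (neighbor: 4).
Step 4: current leaves = {4,6}. Remove leaf 4 (neighbor: 2).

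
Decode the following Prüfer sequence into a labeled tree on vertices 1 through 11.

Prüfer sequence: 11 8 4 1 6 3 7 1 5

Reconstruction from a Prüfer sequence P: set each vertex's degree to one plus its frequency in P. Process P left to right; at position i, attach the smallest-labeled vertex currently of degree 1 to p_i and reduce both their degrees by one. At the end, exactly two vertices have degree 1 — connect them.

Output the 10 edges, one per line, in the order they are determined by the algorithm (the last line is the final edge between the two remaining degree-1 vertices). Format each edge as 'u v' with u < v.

Initial degrees: {1:3, 2:1, 3:2, 4:2, 5:2, 6:2, 7:2, 8:2, 9:1, 10:1, 11:2}
Step 1: smallest deg-1 vertex = 2, p_1 = 11. Add edge {2,11}. Now deg[2]=0, deg[11]=1.
Step 2: smallest deg-1 vertex = 9, p_2 = 8. Add edge {8,9}. Now deg[9]=0, deg[8]=1.
Step 3: smallest deg-1 vertex = 8, p_3 = 4. Add edge {4,8}. Now deg[8]=0, deg[4]=1.
Step 4: smallest deg-1 vertex = 4, p_4 = 1. Add edge {1,4}. Now deg[4]=0, deg[1]=2.
Step 5: smallest deg-1 vertex = 10, p_5 = 6. Add edge {6,10}. Now deg[10]=0, deg[6]=1.
Step 6: smallest deg-1 vertex = 6, p_6 = 3. Add edge {3,6}. Now deg[6]=0, deg[3]=1.
Step 7: smallest deg-1 vertex = 3, p_7 = 7. Add edge {3,7}. Now deg[3]=0, deg[7]=1.
Step 8: smallest deg-1 vertex = 7, p_8 = 1. Add edge {1,7}. Now deg[7]=0, deg[1]=1.
Step 9: smallest deg-1 vertex = 1, p_9 = 5. Add edge {1,5}. Now deg[1]=0, deg[5]=1.
Final: two remaining deg-1 vertices are 5, 11. Add edge {5,11}.

Answer: 2 11
8 9
4 8
1 4
6 10
3 6
3 7
1 7
1 5
5 11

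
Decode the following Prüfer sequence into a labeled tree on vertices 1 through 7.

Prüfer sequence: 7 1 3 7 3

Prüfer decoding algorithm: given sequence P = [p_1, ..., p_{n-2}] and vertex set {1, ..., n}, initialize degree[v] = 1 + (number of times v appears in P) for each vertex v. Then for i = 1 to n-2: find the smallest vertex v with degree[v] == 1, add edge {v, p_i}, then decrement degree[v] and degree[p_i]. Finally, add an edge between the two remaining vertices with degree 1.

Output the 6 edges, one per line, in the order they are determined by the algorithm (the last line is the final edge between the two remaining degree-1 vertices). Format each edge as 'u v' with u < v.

Answer: 2 7
1 4
1 3
5 7
3 6
3 7

Derivation:
Initial degrees: {1:2, 2:1, 3:3, 4:1, 5:1, 6:1, 7:3}
Step 1: smallest deg-1 vertex = 2, p_1 = 7. Add edge {2,7}. Now deg[2]=0, deg[7]=2.
Step 2: smallest deg-1 vertex = 4, p_2 = 1. Add edge {1,4}. Now deg[4]=0, deg[1]=1.
Step 3: smallest deg-1 vertex = 1, p_3 = 3. Add edge {1,3}. Now deg[1]=0, deg[3]=2.
Step 4: smallest deg-1 vertex = 5, p_4 = 7. Add edge {5,7}. Now deg[5]=0, deg[7]=1.
Step 5: smallest deg-1 vertex = 6, p_5 = 3. Add edge {3,6}. Now deg[6]=0, deg[3]=1.
Final: two remaining deg-1 vertices are 3, 7. Add edge {3,7}.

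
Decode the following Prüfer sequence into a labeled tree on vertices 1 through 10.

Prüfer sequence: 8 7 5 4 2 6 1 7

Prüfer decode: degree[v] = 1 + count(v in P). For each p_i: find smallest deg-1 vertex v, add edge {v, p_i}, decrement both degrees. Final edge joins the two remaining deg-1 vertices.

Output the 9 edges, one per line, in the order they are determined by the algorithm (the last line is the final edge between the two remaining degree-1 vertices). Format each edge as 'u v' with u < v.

Answer: 3 8
7 8
5 9
4 5
2 4
2 6
1 6
1 7
7 10

Derivation:
Initial degrees: {1:2, 2:2, 3:1, 4:2, 5:2, 6:2, 7:3, 8:2, 9:1, 10:1}
Step 1: smallest deg-1 vertex = 3, p_1 = 8. Add edge {3,8}. Now deg[3]=0, deg[8]=1.
Step 2: smallest deg-1 vertex = 8, p_2 = 7. Add edge {7,8}. Now deg[8]=0, deg[7]=2.
Step 3: smallest deg-1 vertex = 9, p_3 = 5. Add edge {5,9}. Now deg[9]=0, deg[5]=1.
Step 4: smallest deg-1 vertex = 5, p_4 = 4. Add edge {4,5}. Now deg[5]=0, deg[4]=1.
Step 5: smallest deg-1 vertex = 4, p_5 = 2. Add edge {2,4}. Now deg[4]=0, deg[2]=1.
Step 6: smallest deg-1 vertex = 2, p_6 = 6. Add edge {2,6}. Now deg[2]=0, deg[6]=1.
Step 7: smallest deg-1 vertex = 6, p_7 = 1. Add edge {1,6}. Now deg[6]=0, deg[1]=1.
Step 8: smallest deg-1 vertex = 1, p_8 = 7. Add edge {1,7}. Now deg[1]=0, deg[7]=1.
Final: two remaining deg-1 vertices are 7, 10. Add edge {7,10}.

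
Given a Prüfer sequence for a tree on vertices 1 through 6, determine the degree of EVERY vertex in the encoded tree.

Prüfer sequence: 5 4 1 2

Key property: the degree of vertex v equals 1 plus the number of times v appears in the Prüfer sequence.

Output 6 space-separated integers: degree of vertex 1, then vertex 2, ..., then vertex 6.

Answer: 2 2 1 2 2 1

Derivation:
p_1 = 5: count[5] becomes 1
p_2 = 4: count[4] becomes 1
p_3 = 1: count[1] becomes 1
p_4 = 2: count[2] becomes 1
Degrees (1 + count): deg[1]=1+1=2, deg[2]=1+1=2, deg[3]=1+0=1, deg[4]=1+1=2, deg[5]=1+1=2, deg[6]=1+0=1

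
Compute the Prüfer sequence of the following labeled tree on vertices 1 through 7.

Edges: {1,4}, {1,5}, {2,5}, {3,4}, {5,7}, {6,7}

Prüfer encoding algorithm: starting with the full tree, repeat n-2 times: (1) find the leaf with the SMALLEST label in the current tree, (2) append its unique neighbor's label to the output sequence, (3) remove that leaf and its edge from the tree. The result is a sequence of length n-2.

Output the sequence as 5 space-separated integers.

Answer: 5 4 1 5 7

Derivation:
Step 1: leaves = {2,3,6}. Remove smallest leaf 2, emit neighbor 5.
Step 2: leaves = {3,6}. Remove smallest leaf 3, emit neighbor 4.
Step 3: leaves = {4,6}. Remove smallest leaf 4, emit neighbor 1.
Step 4: leaves = {1,6}. Remove smallest leaf 1, emit neighbor 5.
Step 5: leaves = {5,6}. Remove smallest leaf 5, emit neighbor 7.
Done: 2 vertices remain (6, 7). Sequence = [5 4 1 5 7]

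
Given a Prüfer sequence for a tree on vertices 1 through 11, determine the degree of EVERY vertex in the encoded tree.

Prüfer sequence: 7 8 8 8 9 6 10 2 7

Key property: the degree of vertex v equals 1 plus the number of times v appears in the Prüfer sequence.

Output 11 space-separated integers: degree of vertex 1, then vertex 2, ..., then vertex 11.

Answer: 1 2 1 1 1 2 3 4 2 2 1

Derivation:
p_1 = 7: count[7] becomes 1
p_2 = 8: count[8] becomes 1
p_3 = 8: count[8] becomes 2
p_4 = 8: count[8] becomes 3
p_5 = 9: count[9] becomes 1
p_6 = 6: count[6] becomes 1
p_7 = 10: count[10] becomes 1
p_8 = 2: count[2] becomes 1
p_9 = 7: count[7] becomes 2
Degrees (1 + count): deg[1]=1+0=1, deg[2]=1+1=2, deg[3]=1+0=1, deg[4]=1+0=1, deg[5]=1+0=1, deg[6]=1+1=2, deg[7]=1+2=3, deg[8]=1+3=4, deg[9]=1+1=2, deg[10]=1+1=2, deg[11]=1+0=1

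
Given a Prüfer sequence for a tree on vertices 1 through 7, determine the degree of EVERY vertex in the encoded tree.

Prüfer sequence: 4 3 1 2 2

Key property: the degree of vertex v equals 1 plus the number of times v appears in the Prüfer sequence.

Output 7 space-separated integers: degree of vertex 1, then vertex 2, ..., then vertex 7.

Answer: 2 3 2 2 1 1 1

Derivation:
p_1 = 4: count[4] becomes 1
p_2 = 3: count[3] becomes 1
p_3 = 1: count[1] becomes 1
p_4 = 2: count[2] becomes 1
p_5 = 2: count[2] becomes 2
Degrees (1 + count): deg[1]=1+1=2, deg[2]=1+2=3, deg[3]=1+1=2, deg[4]=1+1=2, deg[5]=1+0=1, deg[6]=1+0=1, deg[7]=1+0=1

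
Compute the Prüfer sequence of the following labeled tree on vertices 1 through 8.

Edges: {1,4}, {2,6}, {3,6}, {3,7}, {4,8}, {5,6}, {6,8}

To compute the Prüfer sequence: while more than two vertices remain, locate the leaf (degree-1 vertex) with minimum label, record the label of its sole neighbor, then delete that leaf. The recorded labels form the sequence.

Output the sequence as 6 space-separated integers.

Answer: 4 6 8 6 3 6

Derivation:
Step 1: leaves = {1,2,5,7}. Remove smallest leaf 1, emit neighbor 4.
Step 2: leaves = {2,4,5,7}. Remove smallest leaf 2, emit neighbor 6.
Step 3: leaves = {4,5,7}. Remove smallest leaf 4, emit neighbor 8.
Step 4: leaves = {5,7,8}. Remove smallest leaf 5, emit neighbor 6.
Step 5: leaves = {7,8}. Remove smallest leaf 7, emit neighbor 3.
Step 6: leaves = {3,8}. Remove smallest leaf 3, emit neighbor 6.
Done: 2 vertices remain (6, 8). Sequence = [4 6 8 6 3 6]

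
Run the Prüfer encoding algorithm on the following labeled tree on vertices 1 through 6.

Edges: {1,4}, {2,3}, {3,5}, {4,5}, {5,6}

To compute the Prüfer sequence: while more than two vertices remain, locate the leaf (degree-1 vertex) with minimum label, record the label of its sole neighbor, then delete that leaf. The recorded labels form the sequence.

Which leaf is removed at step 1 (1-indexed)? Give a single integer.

Answer: 1

Derivation:
Step 1: current leaves = {1,2,6}. Remove leaf 1 (neighbor: 4).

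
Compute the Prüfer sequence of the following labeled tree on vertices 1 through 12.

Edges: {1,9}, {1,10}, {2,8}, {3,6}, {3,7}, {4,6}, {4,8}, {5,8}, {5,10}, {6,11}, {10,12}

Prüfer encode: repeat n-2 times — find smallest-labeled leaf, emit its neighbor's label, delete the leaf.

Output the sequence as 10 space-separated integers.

Answer: 8 3 6 1 10 6 4 8 5 10

Derivation:
Step 1: leaves = {2,7,9,11,12}. Remove smallest leaf 2, emit neighbor 8.
Step 2: leaves = {7,9,11,12}. Remove smallest leaf 7, emit neighbor 3.
Step 3: leaves = {3,9,11,12}. Remove smallest leaf 3, emit neighbor 6.
Step 4: leaves = {9,11,12}. Remove smallest leaf 9, emit neighbor 1.
Step 5: leaves = {1,11,12}. Remove smallest leaf 1, emit neighbor 10.
Step 6: leaves = {11,12}. Remove smallest leaf 11, emit neighbor 6.
Step 7: leaves = {6,12}. Remove smallest leaf 6, emit neighbor 4.
Step 8: leaves = {4,12}. Remove smallest leaf 4, emit neighbor 8.
Step 9: leaves = {8,12}. Remove smallest leaf 8, emit neighbor 5.
Step 10: leaves = {5,12}. Remove smallest leaf 5, emit neighbor 10.
Done: 2 vertices remain (10, 12). Sequence = [8 3 6 1 10 6 4 8 5 10]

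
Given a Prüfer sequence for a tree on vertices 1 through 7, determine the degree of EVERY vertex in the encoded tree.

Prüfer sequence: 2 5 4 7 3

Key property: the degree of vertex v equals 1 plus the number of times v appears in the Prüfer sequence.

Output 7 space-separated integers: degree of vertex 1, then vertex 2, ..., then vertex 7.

p_1 = 2: count[2] becomes 1
p_2 = 5: count[5] becomes 1
p_3 = 4: count[4] becomes 1
p_4 = 7: count[7] becomes 1
p_5 = 3: count[3] becomes 1
Degrees (1 + count): deg[1]=1+0=1, deg[2]=1+1=2, deg[3]=1+1=2, deg[4]=1+1=2, deg[5]=1+1=2, deg[6]=1+0=1, deg[7]=1+1=2

Answer: 1 2 2 2 2 1 2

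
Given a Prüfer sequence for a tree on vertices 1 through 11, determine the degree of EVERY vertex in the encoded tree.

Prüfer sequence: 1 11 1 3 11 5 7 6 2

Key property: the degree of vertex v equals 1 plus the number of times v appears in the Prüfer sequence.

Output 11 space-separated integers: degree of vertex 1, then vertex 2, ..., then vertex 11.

p_1 = 1: count[1] becomes 1
p_2 = 11: count[11] becomes 1
p_3 = 1: count[1] becomes 2
p_4 = 3: count[3] becomes 1
p_5 = 11: count[11] becomes 2
p_6 = 5: count[5] becomes 1
p_7 = 7: count[7] becomes 1
p_8 = 6: count[6] becomes 1
p_9 = 2: count[2] becomes 1
Degrees (1 + count): deg[1]=1+2=3, deg[2]=1+1=2, deg[3]=1+1=2, deg[4]=1+0=1, deg[5]=1+1=2, deg[6]=1+1=2, deg[7]=1+1=2, deg[8]=1+0=1, deg[9]=1+0=1, deg[10]=1+0=1, deg[11]=1+2=3

Answer: 3 2 2 1 2 2 2 1 1 1 3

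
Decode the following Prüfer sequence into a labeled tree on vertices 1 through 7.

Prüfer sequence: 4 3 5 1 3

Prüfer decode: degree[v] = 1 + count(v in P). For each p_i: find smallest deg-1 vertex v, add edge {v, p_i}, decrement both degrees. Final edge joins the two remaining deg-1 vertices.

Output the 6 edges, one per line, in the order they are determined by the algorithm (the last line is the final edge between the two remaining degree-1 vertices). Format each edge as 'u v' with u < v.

Answer: 2 4
3 4
5 6
1 5
1 3
3 7

Derivation:
Initial degrees: {1:2, 2:1, 3:3, 4:2, 5:2, 6:1, 7:1}
Step 1: smallest deg-1 vertex = 2, p_1 = 4. Add edge {2,4}. Now deg[2]=0, deg[4]=1.
Step 2: smallest deg-1 vertex = 4, p_2 = 3. Add edge {3,4}. Now deg[4]=0, deg[3]=2.
Step 3: smallest deg-1 vertex = 6, p_3 = 5. Add edge {5,6}. Now deg[6]=0, deg[5]=1.
Step 4: smallest deg-1 vertex = 5, p_4 = 1. Add edge {1,5}. Now deg[5]=0, deg[1]=1.
Step 5: smallest deg-1 vertex = 1, p_5 = 3. Add edge {1,3}. Now deg[1]=0, deg[3]=1.
Final: two remaining deg-1 vertices are 3, 7. Add edge {3,7}.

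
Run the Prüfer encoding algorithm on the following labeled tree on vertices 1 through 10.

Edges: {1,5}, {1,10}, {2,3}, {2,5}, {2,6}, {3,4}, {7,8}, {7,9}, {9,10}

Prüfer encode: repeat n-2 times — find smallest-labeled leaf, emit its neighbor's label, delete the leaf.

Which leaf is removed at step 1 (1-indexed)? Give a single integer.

Step 1: current leaves = {4,6,8}. Remove leaf 4 (neighbor: 3).

Answer: 4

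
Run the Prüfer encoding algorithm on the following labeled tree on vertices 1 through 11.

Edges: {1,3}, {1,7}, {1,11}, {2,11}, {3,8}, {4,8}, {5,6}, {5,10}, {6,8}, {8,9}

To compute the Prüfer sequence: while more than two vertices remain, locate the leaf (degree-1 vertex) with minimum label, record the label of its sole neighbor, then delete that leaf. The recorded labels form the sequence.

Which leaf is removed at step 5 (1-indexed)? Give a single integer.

Step 1: current leaves = {2,4,7,9,10}. Remove leaf 2 (neighbor: 11).
Step 2: current leaves = {4,7,9,10,11}. Remove leaf 4 (neighbor: 8).
Step 3: current leaves = {7,9,10,11}. Remove leaf 7 (neighbor: 1).
Step 4: current leaves = {9,10,11}. Remove leaf 9 (neighbor: 8).
Step 5: current leaves = {10,11}. Remove leaf 10 (neighbor: 5).

Answer: 10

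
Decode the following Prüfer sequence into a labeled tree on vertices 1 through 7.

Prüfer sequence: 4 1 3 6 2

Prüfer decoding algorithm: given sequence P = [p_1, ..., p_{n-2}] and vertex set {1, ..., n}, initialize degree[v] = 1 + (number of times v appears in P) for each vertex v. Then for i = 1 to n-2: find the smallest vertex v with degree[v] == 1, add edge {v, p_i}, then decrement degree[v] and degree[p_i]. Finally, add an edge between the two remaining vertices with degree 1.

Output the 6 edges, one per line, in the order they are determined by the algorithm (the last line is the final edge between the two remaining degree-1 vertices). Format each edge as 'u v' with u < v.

Initial degrees: {1:2, 2:2, 3:2, 4:2, 5:1, 6:2, 7:1}
Step 1: smallest deg-1 vertex = 5, p_1 = 4. Add edge {4,5}. Now deg[5]=0, deg[4]=1.
Step 2: smallest deg-1 vertex = 4, p_2 = 1. Add edge {1,4}. Now deg[4]=0, deg[1]=1.
Step 3: smallest deg-1 vertex = 1, p_3 = 3. Add edge {1,3}. Now deg[1]=0, deg[3]=1.
Step 4: smallest deg-1 vertex = 3, p_4 = 6. Add edge {3,6}. Now deg[3]=0, deg[6]=1.
Step 5: smallest deg-1 vertex = 6, p_5 = 2. Add edge {2,6}. Now deg[6]=0, deg[2]=1.
Final: two remaining deg-1 vertices are 2, 7. Add edge {2,7}.

Answer: 4 5
1 4
1 3
3 6
2 6
2 7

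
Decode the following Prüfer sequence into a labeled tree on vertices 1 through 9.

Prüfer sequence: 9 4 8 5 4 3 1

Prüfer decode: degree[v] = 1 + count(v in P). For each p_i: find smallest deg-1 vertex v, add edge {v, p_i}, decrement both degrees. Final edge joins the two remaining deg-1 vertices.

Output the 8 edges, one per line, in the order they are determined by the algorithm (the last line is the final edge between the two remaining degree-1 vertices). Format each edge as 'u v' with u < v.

Initial degrees: {1:2, 2:1, 3:2, 4:3, 5:2, 6:1, 7:1, 8:2, 9:2}
Step 1: smallest deg-1 vertex = 2, p_1 = 9. Add edge {2,9}. Now deg[2]=0, deg[9]=1.
Step 2: smallest deg-1 vertex = 6, p_2 = 4. Add edge {4,6}. Now deg[6]=0, deg[4]=2.
Step 3: smallest deg-1 vertex = 7, p_3 = 8. Add edge {7,8}. Now deg[7]=0, deg[8]=1.
Step 4: smallest deg-1 vertex = 8, p_4 = 5. Add edge {5,8}. Now deg[8]=0, deg[5]=1.
Step 5: smallest deg-1 vertex = 5, p_5 = 4. Add edge {4,5}. Now deg[5]=0, deg[4]=1.
Step 6: smallest deg-1 vertex = 4, p_6 = 3. Add edge {3,4}. Now deg[4]=0, deg[3]=1.
Step 7: smallest deg-1 vertex = 3, p_7 = 1. Add edge {1,3}. Now deg[3]=0, deg[1]=1.
Final: two remaining deg-1 vertices are 1, 9. Add edge {1,9}.

Answer: 2 9
4 6
7 8
5 8
4 5
3 4
1 3
1 9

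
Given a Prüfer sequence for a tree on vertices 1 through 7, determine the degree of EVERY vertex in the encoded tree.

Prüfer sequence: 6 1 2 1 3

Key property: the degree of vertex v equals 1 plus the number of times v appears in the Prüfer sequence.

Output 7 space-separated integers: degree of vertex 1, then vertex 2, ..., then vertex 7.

Answer: 3 2 2 1 1 2 1

Derivation:
p_1 = 6: count[6] becomes 1
p_2 = 1: count[1] becomes 1
p_3 = 2: count[2] becomes 1
p_4 = 1: count[1] becomes 2
p_5 = 3: count[3] becomes 1
Degrees (1 + count): deg[1]=1+2=3, deg[2]=1+1=2, deg[3]=1+1=2, deg[4]=1+0=1, deg[5]=1+0=1, deg[6]=1+1=2, deg[7]=1+0=1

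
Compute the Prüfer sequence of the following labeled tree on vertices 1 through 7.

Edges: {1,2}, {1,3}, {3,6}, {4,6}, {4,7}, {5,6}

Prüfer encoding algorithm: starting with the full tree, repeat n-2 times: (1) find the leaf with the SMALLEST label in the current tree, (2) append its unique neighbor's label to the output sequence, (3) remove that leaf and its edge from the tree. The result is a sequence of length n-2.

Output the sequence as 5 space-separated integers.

Answer: 1 3 6 6 4

Derivation:
Step 1: leaves = {2,5,7}. Remove smallest leaf 2, emit neighbor 1.
Step 2: leaves = {1,5,7}. Remove smallest leaf 1, emit neighbor 3.
Step 3: leaves = {3,5,7}. Remove smallest leaf 3, emit neighbor 6.
Step 4: leaves = {5,7}. Remove smallest leaf 5, emit neighbor 6.
Step 5: leaves = {6,7}. Remove smallest leaf 6, emit neighbor 4.
Done: 2 vertices remain (4, 7). Sequence = [1 3 6 6 4]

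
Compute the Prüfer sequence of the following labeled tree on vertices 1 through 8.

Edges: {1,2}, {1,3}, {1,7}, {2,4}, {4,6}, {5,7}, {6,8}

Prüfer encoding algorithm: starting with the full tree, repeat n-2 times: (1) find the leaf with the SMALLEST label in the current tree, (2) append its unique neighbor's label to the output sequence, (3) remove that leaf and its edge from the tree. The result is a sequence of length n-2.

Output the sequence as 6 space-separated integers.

Answer: 1 7 1 2 4 6

Derivation:
Step 1: leaves = {3,5,8}. Remove smallest leaf 3, emit neighbor 1.
Step 2: leaves = {5,8}. Remove smallest leaf 5, emit neighbor 7.
Step 3: leaves = {7,8}. Remove smallest leaf 7, emit neighbor 1.
Step 4: leaves = {1,8}. Remove smallest leaf 1, emit neighbor 2.
Step 5: leaves = {2,8}. Remove smallest leaf 2, emit neighbor 4.
Step 6: leaves = {4,8}. Remove smallest leaf 4, emit neighbor 6.
Done: 2 vertices remain (6, 8). Sequence = [1 7 1 2 4 6]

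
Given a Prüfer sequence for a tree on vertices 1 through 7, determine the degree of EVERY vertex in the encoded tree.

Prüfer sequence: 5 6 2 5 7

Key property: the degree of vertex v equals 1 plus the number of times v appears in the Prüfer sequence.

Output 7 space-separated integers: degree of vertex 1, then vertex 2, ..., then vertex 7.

p_1 = 5: count[5] becomes 1
p_2 = 6: count[6] becomes 1
p_3 = 2: count[2] becomes 1
p_4 = 5: count[5] becomes 2
p_5 = 7: count[7] becomes 1
Degrees (1 + count): deg[1]=1+0=1, deg[2]=1+1=2, deg[3]=1+0=1, deg[4]=1+0=1, deg[5]=1+2=3, deg[6]=1+1=2, deg[7]=1+1=2

Answer: 1 2 1 1 3 2 2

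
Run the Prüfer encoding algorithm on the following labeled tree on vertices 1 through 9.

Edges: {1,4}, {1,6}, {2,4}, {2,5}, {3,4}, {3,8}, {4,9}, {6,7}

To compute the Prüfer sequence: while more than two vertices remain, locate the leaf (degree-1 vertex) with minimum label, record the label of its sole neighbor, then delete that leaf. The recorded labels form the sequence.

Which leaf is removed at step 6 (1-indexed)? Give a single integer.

Step 1: current leaves = {5,7,8,9}. Remove leaf 5 (neighbor: 2).
Step 2: current leaves = {2,7,8,9}. Remove leaf 2 (neighbor: 4).
Step 3: current leaves = {7,8,9}. Remove leaf 7 (neighbor: 6).
Step 4: current leaves = {6,8,9}. Remove leaf 6 (neighbor: 1).
Step 5: current leaves = {1,8,9}. Remove leaf 1 (neighbor: 4).
Step 6: current leaves = {8,9}. Remove leaf 8 (neighbor: 3).

Answer: 8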